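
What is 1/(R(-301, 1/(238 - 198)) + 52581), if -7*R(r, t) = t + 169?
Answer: 280/14715919 ≈ 1.9027e-5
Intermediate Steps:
R(r, t) = -169/7 - t/7 (R(r, t) = -(t + 169)/7 = -(169 + t)/7 = -169/7 - t/7)
1/(R(-301, 1/(238 - 198)) + 52581) = 1/((-169/7 - 1/(7*(238 - 198))) + 52581) = 1/((-169/7 - ⅐/40) + 52581) = 1/((-169/7 - ⅐*1/40) + 52581) = 1/((-169/7 - 1/280) + 52581) = 1/(-6761/280 + 52581) = 1/(14715919/280) = 280/14715919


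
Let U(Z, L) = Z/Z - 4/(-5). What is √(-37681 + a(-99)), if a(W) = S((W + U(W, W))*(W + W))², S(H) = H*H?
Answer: √85744414293245953631/25 ≈ 3.7039e+8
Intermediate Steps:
U(Z, L) = 9/5 (U(Z, L) = 1 - 4*(-⅕) = 1 + ⅘ = 9/5)
S(H) = H²
a(W) = 16*W⁴*(9/5 + W)⁴ (a(W) = (((W + 9/5)*(W + W))²)² = (((9/5 + W)*(2*W))²)² = ((2*W*(9/5 + W))²)² = (4*W²*(9/5 + W)²)² = 16*W⁴*(9/5 + W)⁴)
√(-37681 + a(-99)) = √(-37681 + (16/625)*(-99)⁴*(9 + 5*(-99))⁴) = √(-37681 + (16/625)*96059601*(9 - 495)⁴) = √(-37681 + (16/625)*96059601*(-486)⁴) = √(-37681 + (16/625)*96059601*55788550416) = √(-37681 + 85744414293269504256/625) = √(85744414293245953631/625) = √85744414293245953631/25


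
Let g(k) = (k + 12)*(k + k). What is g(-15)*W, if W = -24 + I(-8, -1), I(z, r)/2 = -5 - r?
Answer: -2880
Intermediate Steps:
g(k) = 2*k*(12 + k) (g(k) = (12 + k)*(2*k) = 2*k*(12 + k))
I(z, r) = -10 - 2*r (I(z, r) = 2*(-5 - r) = -10 - 2*r)
W = -32 (W = -24 + (-10 - 2*(-1)) = -24 + (-10 + 2) = -24 - 8 = -32)
g(-15)*W = (2*(-15)*(12 - 15))*(-32) = (2*(-15)*(-3))*(-32) = 90*(-32) = -2880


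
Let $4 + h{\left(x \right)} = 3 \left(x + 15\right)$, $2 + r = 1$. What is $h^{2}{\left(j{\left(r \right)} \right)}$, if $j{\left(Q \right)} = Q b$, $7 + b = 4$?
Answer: $2500$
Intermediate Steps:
$r = -1$ ($r = -2 + 1 = -1$)
$b = -3$ ($b = -7 + 4 = -3$)
$j{\left(Q \right)} = - 3 Q$ ($j{\left(Q \right)} = Q \left(-3\right) = - 3 Q$)
$h{\left(x \right)} = 41 + 3 x$ ($h{\left(x \right)} = -4 + 3 \left(x + 15\right) = -4 + 3 \left(15 + x\right) = -4 + \left(45 + 3 x\right) = 41 + 3 x$)
$h^{2}{\left(j{\left(r \right)} \right)} = \left(41 + 3 \left(\left(-3\right) \left(-1\right)\right)\right)^{2} = \left(41 + 3 \cdot 3\right)^{2} = \left(41 + 9\right)^{2} = 50^{2} = 2500$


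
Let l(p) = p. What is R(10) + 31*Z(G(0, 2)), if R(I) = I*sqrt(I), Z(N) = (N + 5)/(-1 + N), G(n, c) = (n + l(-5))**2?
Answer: 155/4 + 10*sqrt(10) ≈ 70.373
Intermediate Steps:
G(n, c) = (-5 + n)**2 (G(n, c) = (n - 5)**2 = (-5 + n)**2)
Z(N) = (5 + N)/(-1 + N)
R(I) = I**(3/2)
R(10) + 31*Z(G(0, 2)) = 10**(3/2) + 31*((5 + (-5 + 0)**2)/(-1 + (-5 + 0)**2)) = 10*sqrt(10) + 31*((5 + (-5)**2)/(-1 + (-5)**2)) = 10*sqrt(10) + 31*((5 + 25)/(-1 + 25)) = 10*sqrt(10) + 31*(30/24) = 10*sqrt(10) + 31*((1/24)*30) = 10*sqrt(10) + 31*(5/4) = 10*sqrt(10) + 155/4 = 155/4 + 10*sqrt(10)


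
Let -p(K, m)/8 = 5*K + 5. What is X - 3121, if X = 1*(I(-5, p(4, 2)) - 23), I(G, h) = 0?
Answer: -3144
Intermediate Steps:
p(K, m) = -40 - 40*K (p(K, m) = -8*(5*K + 5) = -8*(5 + 5*K) = -40 - 40*K)
X = -23 (X = 1*(0 - 23) = 1*(-23) = -23)
X - 3121 = -23 - 3121 = -3144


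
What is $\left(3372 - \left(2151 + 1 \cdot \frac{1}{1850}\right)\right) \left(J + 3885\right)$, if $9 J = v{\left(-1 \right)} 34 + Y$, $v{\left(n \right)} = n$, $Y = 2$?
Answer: $\frac{78908372117}{16650} \approx 4.7392 \cdot 10^{6}$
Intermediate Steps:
$J = - \frac{32}{9}$ ($J = \frac{\left(-1\right) 34 + 2}{9} = \frac{-34 + 2}{9} = \frac{1}{9} \left(-32\right) = - \frac{32}{9} \approx -3.5556$)
$\left(3372 - \left(2151 + 1 \cdot \frac{1}{1850}\right)\right) \left(J + 3885\right) = \left(3372 - \left(2151 + 1 \cdot \frac{1}{1850}\right)\right) \left(- \frac{32}{9} + 3885\right) = \left(3372 - \left(2151 + 1 \cdot \frac{1}{1850}\right)\right) \frac{34933}{9} = \left(3372 - \frac{3979351}{1850}\right) \frac{34933}{9} = \frac{2258849}{1850} \cdot \frac{34933}{9} = \frac{78908372117}{16650}$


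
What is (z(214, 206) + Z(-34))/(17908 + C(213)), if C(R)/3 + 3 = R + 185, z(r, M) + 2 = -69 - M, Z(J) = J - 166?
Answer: -477/19093 ≈ -0.024983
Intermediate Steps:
Z(J) = -166 + J
z(r, M) = -71 - M (z(r, M) = -2 + (-69 - M) = -71 - M)
C(R) = 546 + 3*R (C(R) = -9 + 3*(R + 185) = -9 + 3*(185 + R) = -9 + (555 + 3*R) = 546 + 3*R)
(z(214, 206) + Z(-34))/(17908 + C(213)) = ((-71 - 1*206) + (-166 - 34))/(17908 + (546 + 3*213)) = ((-71 - 206) - 200)/(17908 + (546 + 639)) = (-277 - 200)/(17908 + 1185) = -477/19093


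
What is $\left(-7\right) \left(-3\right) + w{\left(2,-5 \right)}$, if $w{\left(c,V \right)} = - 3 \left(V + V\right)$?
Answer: $51$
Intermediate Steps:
$w{\left(c,V \right)} = - 6 V$ ($w{\left(c,V \right)} = - 3 \cdot 2 V = - 6 V$)
$\left(-7\right) \left(-3\right) + w{\left(2,-5 \right)} = \left(-7\right) \left(-3\right) - -30 = 21 + 30 = 51$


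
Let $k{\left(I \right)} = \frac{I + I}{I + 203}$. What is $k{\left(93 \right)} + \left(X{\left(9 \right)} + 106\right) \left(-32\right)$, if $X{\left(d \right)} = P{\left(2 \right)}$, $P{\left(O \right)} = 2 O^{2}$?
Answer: $- \frac{539811}{148} \approx -3647.4$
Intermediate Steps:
$X{\left(d \right)} = 8$ ($X{\left(d \right)} = 2 \cdot 2^{2} = 2 \cdot 4 = 8$)
$k{\left(I \right)} = \frac{2 I}{203 + I}$
$k{\left(93 \right)} + \left(X{\left(9 \right)} + 106\right) \left(-32\right) = 2 \cdot 93 \frac{1}{203 + 93} + \left(8 + 106\right) \left(-32\right) = 2 \cdot 93 \cdot \frac{1}{296} + 114 \left(-32\right) = 2 \cdot 93 \cdot \frac{1}{296} - 3648 = \frac{93}{148} - 3648 = - \frac{539811}{148}$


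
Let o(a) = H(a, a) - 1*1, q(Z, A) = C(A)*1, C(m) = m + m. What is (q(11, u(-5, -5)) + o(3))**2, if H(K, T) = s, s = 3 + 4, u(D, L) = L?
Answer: 16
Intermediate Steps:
C(m) = 2*m
s = 7
q(Z, A) = 2*A (q(Z, A) = (2*A)*1 = 2*A)
H(K, T) = 7
o(a) = 6 (o(a) = 7 - 1*1 = 7 - 1 = 6)
(q(11, u(-5, -5)) + o(3))**2 = (2*(-5) + 6)**2 = (-10 + 6)**2 = (-4)**2 = 16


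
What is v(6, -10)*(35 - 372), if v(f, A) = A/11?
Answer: 3370/11 ≈ 306.36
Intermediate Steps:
v(f, A) = A/11 (v(f, A) = A*(1/11) = A/11)
v(6, -10)*(35 - 372) = ((1/11)*(-10))*(35 - 372) = -10/11*(-337) = 3370/11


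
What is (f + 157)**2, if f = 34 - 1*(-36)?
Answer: 51529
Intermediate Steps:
f = 70 (f = 34 + 36 = 70)
(f + 157)**2 = (70 + 157)**2 = 227**2 = 51529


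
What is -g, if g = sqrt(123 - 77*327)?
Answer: -12*I*sqrt(174) ≈ -158.29*I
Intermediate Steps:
g = 12*I*sqrt(174) (g = sqrt(123 - 25179) = sqrt(-25056) = 12*I*sqrt(174) ≈ 158.29*I)
-g = -12*I*sqrt(174)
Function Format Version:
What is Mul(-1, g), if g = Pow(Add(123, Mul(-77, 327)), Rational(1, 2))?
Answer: Mul(-12, I, Pow(174, Rational(1, 2))) ≈ Mul(-158.29, I)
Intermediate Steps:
g = Mul(12, I, Pow(174, Rational(1, 2))) (g = Pow(Add(123, -25179), Rational(1, 2)) = Pow(-25056, Rational(1, 2)) = Mul(12, I, Pow(174, Rational(1, 2))) ≈ Mul(158.29, I))
Mul(-1, g) = Mul(-1, Mul(12, I, Pow(174, Rational(1, 2)))) = Mul(-12, I, Pow(174, Rational(1, 2)))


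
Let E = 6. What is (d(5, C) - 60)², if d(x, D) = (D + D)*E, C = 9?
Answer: 2304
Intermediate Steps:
d(x, D) = 12*D (d(x, D) = (D + D)*6 = (2*D)*6 = 12*D)
(d(5, C) - 60)² = (12*9 - 60)² = (108 - 60)² = 48² = 2304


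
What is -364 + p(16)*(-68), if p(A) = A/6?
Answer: -1636/3 ≈ -545.33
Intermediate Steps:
p(A) = A/6 (p(A) = A*(⅙) = A/6)
-364 + p(16)*(-68) = -364 + ((⅙)*16)*(-68) = -364 + (8/3)*(-68) = -364 - 544/3 = -1636/3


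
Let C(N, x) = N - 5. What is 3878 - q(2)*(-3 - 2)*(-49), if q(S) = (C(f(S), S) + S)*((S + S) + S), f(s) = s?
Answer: 5348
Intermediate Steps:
C(N, x) = -5 + N
q(S) = 3*S*(-5 + 2*S) (q(S) = ((-5 + S) + S)*((S + S) + S) = (-5 + 2*S)*(2*S + S) = (-5 + 2*S)*(3*S) = 3*S*(-5 + 2*S))
3878 - q(2)*(-3 - 2)*(-49) = 3878 - (3*2*(-5 + 2*2))*(-3 - 2)*(-49) = 3878 - (3*2*(-5 + 4))*(-5)*(-49) = 3878 - (3*2*(-1))*(-5)*(-49) = 3878 - (-6*(-5))*(-49) = 3878 - 30*(-49) = 3878 - 1*(-1470) = 3878 + 1470 = 5348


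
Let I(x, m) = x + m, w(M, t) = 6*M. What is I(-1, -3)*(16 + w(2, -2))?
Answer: -112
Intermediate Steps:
I(x, m) = m + x
I(-1, -3)*(16 + w(2, -2)) = (-3 - 1)*(16 + 6*2) = -4*(16 + 12) = -4*28 = -112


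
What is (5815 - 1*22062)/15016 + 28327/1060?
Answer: 102034103/3979240 ≈ 25.642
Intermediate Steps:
(5815 - 1*22062)/15016 + 28327/1060 = (5815 - 22062)*(1/15016) + 28327*(1/1060) = -16247*1/15016 + 28327/1060 = -16247/15016 + 28327/1060 = 102034103/3979240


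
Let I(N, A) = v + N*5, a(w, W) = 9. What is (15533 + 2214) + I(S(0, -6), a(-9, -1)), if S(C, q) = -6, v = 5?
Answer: 17722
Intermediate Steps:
I(N, A) = 5 + 5*N (I(N, A) = 5 + N*5 = 5 + 5*N)
(15533 + 2214) + I(S(0, -6), a(-9, -1)) = (15533 + 2214) + (5 + 5*(-6)) = 17747 + (5 - 30) = 17747 - 25 = 17722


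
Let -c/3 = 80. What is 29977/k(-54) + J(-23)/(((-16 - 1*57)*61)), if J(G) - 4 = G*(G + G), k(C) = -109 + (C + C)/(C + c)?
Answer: -6546544495/23703319 ≈ -276.19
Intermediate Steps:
c = -240 (c = -3*80 = -240)
k(C) = -109 + 2*C/(-240 + C) (k(C) = -109 + (C + C)/(C - 240) = -109 + (2*C)/(-240 + C) = -109 + 2*C/(-240 + C))
J(G) = 4 + 2*G**2 (J(G) = 4 + G*(G + G) = 4 + G*(2*G) = 4 + 2*G**2)
29977/k(-54) + J(-23)/(((-16 - 1*57)*61)) = 29977/(((26160 - 107*(-54))/(-240 - 54))) + (4 + 2*(-23)**2)/(((-16 - 1*57)*61)) = 29977/(((26160 + 5778)/(-294))) + (4 + 2*529)/(((-16 - 57)*61)) = 29977/((-1/294*31938)) + (4 + 1058)/((-73*61)) = 29977/(-5323/49) + 1062/(-4453) = 29977*(-49/5323) + 1062*(-1/4453) = -1468873/5323 - 1062/4453 = -6546544495/23703319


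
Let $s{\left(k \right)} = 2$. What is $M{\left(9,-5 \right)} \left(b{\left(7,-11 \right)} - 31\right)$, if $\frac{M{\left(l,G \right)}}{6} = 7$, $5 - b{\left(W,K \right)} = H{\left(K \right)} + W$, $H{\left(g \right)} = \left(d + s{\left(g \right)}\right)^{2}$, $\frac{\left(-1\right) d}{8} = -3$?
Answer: $-29778$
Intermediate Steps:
$d = 24$ ($d = \left(-8\right) \left(-3\right) = 24$)
$H{\left(g \right)} = 676$ ($H{\left(g \right)} = \left(24 + 2\right)^{2} = 26^{2} = 676$)
$b{\left(W,K \right)} = -671 - W$ ($b{\left(W,K \right)} = 5 - \left(676 + W\right) = -671 - W$)
$M{\left(l,G \right)} = 42$ ($M{\left(l,G \right)} = 6 \cdot 7 = 42$)
$M{\left(9,-5 \right)} \left(b{\left(7,-11 \right)} - 31\right) = 42 \left(\left(-671 - 7\right) - 31\right) = 42 \left(-678 - 31\right) = 42 \left(-709\right) = -29778$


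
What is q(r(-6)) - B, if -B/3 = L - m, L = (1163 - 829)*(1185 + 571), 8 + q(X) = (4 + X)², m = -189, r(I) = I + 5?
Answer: 1760080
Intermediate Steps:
r(I) = 5 + I
q(X) = -8 + (4 + X)²
L = 586504 (L = 334*1756 = 586504)
B = -1760079 (B = -3*(586504 - 1*(-189)) = -3*(586504 + 189) = -3*586693 = -1760079)
q(r(-6)) - B = (-8 + (4 + (5 - 6))²) - 1*(-1760079) = (-8 + (4 - 1)²) + 1760079 = (-8 + 3²) + 1760079 = (-8 + 9) + 1760079 = 1 + 1760079 = 1760080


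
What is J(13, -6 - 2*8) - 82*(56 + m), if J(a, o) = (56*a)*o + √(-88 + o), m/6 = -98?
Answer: 27608 + I*√110 ≈ 27608.0 + 10.488*I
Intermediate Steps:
m = -588 (m = 6*(-98) = -588)
J(a, o) = √(-88 + o) + 56*a*o (J(a, o) = 56*a*o + √(-88 + o) = √(-88 + o) + 56*a*o)
J(13, -6 - 2*8) - 82*(56 + m) = (√(-88 + (-6 - 2*8)) + 56*13*(-6 - 2*8)) - 82*(56 - 588) = (√(-88 + (-6 - 16)) + 56*13*(-6 - 16)) - 82*(-532) = (√(-88 - 22) + 56*13*(-22)) + 43624 = (√(-110) - 16016) + 43624 = (I*√110 - 16016) + 43624 = (-16016 + I*√110) + 43624 = 27608 + I*√110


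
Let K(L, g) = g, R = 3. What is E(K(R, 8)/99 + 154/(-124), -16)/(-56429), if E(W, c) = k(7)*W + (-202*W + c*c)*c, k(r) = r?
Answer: 48225601/346361202 ≈ 0.13924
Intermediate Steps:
E(W, c) = 7*W + c*(c**2 - 202*W) (E(W, c) = 7*W + (-202*W + c*c)*c = 7*W + (-202*W + c**2)*c = 7*W + (c**2 - 202*W)*c = 7*W + c*(c**2 - 202*W))
E(K(R, 8)/99 + 154/(-124), -16)/(-56429) = ((-16)**3 + 7*(8/99 + 154/(-124)) - 202*(8/99 + 154/(-124))*(-16))/(-56429) = (-4096 + 7*(8*(1/99) + 154*(-1/124)) - 202*(8*(1/99) + 154*(-1/124))*(-16))*(-1/56429) = (-4096 + 7*(8/99 - 77/62) - 202*(8/99 - 77/62)*(-16))*(-1/56429) = (-4096 + 7*(-7127/6138) - 202*(-7127/6138)*(-16))*(-1/56429) = (-4096 - 49889/6138 - 11517232/3069)*(-1/56429) = -48225601/6138*(-1/56429) = 48225601/346361202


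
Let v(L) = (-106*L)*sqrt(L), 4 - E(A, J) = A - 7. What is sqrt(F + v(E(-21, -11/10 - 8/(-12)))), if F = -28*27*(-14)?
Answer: 2*sqrt(2646 - 3392*sqrt(2)) ≈ 92.758*I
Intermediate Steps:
E(A, J) = 11 - A (E(A, J) = 4 - (A - 7) = 4 - (-7 + A) = 4 + (7 - A) = 11 - A)
v(L) = -106*L**(3/2)
F = 10584 (F = -756*(-14) = 10584)
sqrt(F + v(E(-21, -11/10 - 8/(-12)))) = sqrt(10584 - 106*(11 - 1*(-21))**(3/2)) = sqrt(10584 - 106*(11 + 21)**(3/2)) = sqrt(10584 - 13568*sqrt(2))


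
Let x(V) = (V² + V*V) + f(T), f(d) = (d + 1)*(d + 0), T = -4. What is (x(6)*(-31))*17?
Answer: -44268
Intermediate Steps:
f(d) = d*(1 + d) (f(d) = (1 + d)*d = d*(1 + d))
x(V) = 12 + 2*V² (x(V) = (V² + V*V) - 4*(1 - 4) = (V² + V²) - 4*(-3) = 2*V² + 12 = 12 + 2*V²)
(x(6)*(-31))*17 = ((12 + 2*6²)*(-31))*17 = ((12 + 2*36)*(-31))*17 = ((12 + 72)*(-31))*17 = (84*(-31))*17 = -2604*17 = -44268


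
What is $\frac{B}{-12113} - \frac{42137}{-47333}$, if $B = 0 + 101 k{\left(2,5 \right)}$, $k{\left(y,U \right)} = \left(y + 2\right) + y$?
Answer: $\frac{481721683}{573344629} \approx 0.8402$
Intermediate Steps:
$k{\left(y,U \right)} = 2 + 2 y$ ($k{\left(y,U \right)} = \left(2 + y\right) + y = 2 + 2 y$)
$B = 606$ ($B = 0 + 101 \left(2 + 2 \cdot 2\right) = 0 + 101 \left(2 + 4\right) = 0 + 101 \cdot 6 = 0 + 606 = 606$)
$\frac{B}{-12113} - \frac{42137}{-47333} = \frac{606}{-12113} - \frac{42137}{-47333} = 606 \left(- \frac{1}{12113}\right) - - \frac{42137}{47333} = - \frac{606}{12113} + \frac{42137}{47333} = \frac{481721683}{573344629}$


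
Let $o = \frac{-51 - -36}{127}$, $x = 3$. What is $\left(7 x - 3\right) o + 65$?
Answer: $\frac{7985}{127} \approx 62.874$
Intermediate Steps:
$o = - \frac{15}{127}$ ($o = \left(-51 + 36\right) \frac{1}{127} = \left(-15\right) \frac{1}{127} = - \frac{15}{127} \approx -0.11811$)
$\left(7 x - 3\right) o + 65 = \left(7 \cdot 3 - 3\right) \left(- \frac{15}{127}\right) + 65 = \left(21 - 3\right) \left(- \frac{15}{127}\right) + 65 = 18 \left(- \frac{15}{127}\right) + 65 = - \frac{270}{127} + 65 = \frac{7985}{127}$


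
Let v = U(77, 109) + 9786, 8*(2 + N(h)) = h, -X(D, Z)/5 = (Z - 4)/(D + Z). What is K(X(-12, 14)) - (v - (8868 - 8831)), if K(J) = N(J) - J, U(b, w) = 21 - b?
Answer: -77385/8 ≈ -9673.1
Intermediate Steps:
X(D, Z) = -5*(-4 + Z)/(D + Z) (X(D, Z) = -5*(Z - 4)/(D + Z) = -5*(-4 + Z)/(D + Z))
N(h) = -2 + h/8
K(J) = -2 - 7*J/8 (K(J) = (-2 + J/8) - J = -2 - 7*J/8)
v = 9730 (v = (21 - 1*77) + 9786 = (21 - 77) + 9786 = -56 + 9786 = 9730)
K(X(-12, 14)) - (v - (8868 - 8831)) = (-2 - 35*(4 - 1*14)/(8*(-12 + 14))) - (9730 - (8868 - 8831)) = (-2 - 35*(4 - 14)/(8*2)) - (9730 - 1*37) = (-2 - 35*(-10)/(8*2)) - (9730 - 37) = (-2 - 7/8*(-25)) - 1*9693 = (-2 + 175/8) - 9693 = 159/8 - 9693 = -77385/8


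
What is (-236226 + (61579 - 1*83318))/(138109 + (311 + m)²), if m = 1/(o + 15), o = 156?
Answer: -7543154565/6866770393 ≈ -1.0985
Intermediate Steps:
m = 1/171 (m = 1/(156 + 15) = 1/171 ≈ 0.0058480)
(-236226 + (61579 - 1*83318))/(138109 + (311 + m)²) = (-236226 + (61579 - 1*83318))/(138109 + (311 + 1/171)²) = (-236226 + (61579 - 83318))/(138109 + (53182/171)²) = (-236226 - 21739)/(138109 + 2828325124/29241) = -257965/6866770393/29241 = -257965*29241/6866770393 = -7543154565/6866770393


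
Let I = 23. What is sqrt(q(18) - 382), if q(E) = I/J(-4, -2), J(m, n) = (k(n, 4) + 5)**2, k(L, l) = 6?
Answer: I*sqrt(46199)/11 ≈ 19.54*I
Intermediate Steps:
J(m, n) = 121 (J(m, n) = (6 + 5)**2 = 11**2 = 121)
q(E) = 23/121
sqrt(q(18) - 382) = sqrt(23/121 - 382) = sqrt(-46199/121) = I*sqrt(46199)/11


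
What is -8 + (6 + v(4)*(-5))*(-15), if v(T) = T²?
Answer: 1102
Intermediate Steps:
-8 + (6 + v(4)*(-5))*(-15) = -8 + (6 + 4²*(-5))*(-15) = -8 + (6 + 16*(-5))*(-15) = -8 + (6 - 80)*(-15) = -8 - 74*(-15) = -8 + 1110 = 1102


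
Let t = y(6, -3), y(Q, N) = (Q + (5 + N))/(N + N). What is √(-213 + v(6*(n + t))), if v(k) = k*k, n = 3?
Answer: I*√113 ≈ 10.63*I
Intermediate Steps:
y(Q, N) = (5 + N + Q)/(2*N) (y(Q, N) = (5 + N + Q)/((2*N)) = (5 + N + Q)*(1/(2*N)) = (5 + N + Q)/(2*N))
t = -4/3 (t = (½)*(5 - 3 + 6)/(-3) = (½)*(-⅓)*8 = -4/3 ≈ -1.3333)
v(k) = k²
√(-213 + v(6*(n + t))) = √(-213 + (6*(3 - 4/3))²) = √(-213 + (6*(5/3))²) = √(-213 + 10²) = √(-213 + 100) = √(-113) = I*√113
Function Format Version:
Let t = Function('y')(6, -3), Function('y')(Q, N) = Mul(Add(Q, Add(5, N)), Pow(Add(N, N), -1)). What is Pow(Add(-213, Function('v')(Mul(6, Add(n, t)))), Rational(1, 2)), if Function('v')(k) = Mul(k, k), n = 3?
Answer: Mul(I, Pow(113, Rational(1, 2))) ≈ Mul(10.630, I)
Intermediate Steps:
Function('y')(Q, N) = Mul(Rational(1, 2), Pow(N, -1), Add(5, N, Q)) (Function('y')(Q, N) = Mul(Add(5, N, Q), Pow(Mul(2, N), -1)) = Mul(Add(5, N, Q), Mul(Rational(1, 2), Pow(N, -1))) = Mul(Rational(1, 2), Pow(N, -1), Add(5, N, Q)))
t = Rational(-4, 3) (t = Mul(Rational(1, 2), Pow(-3, -1), Add(5, -3, 6)) = Mul(Rational(1, 2), Rational(-1, 3), 8) = Rational(-4, 3) ≈ -1.3333)
Function('v')(k) = Pow(k, 2)
Pow(Add(-213, Function('v')(Mul(6, Add(n, t)))), Rational(1, 2)) = Pow(Add(-213, Pow(Mul(6, Add(3, Rational(-4, 3))), 2)), Rational(1, 2)) = Pow(Add(-213, Pow(Mul(6, Rational(5, 3)), 2)), Rational(1, 2)) = Pow(Add(-213, Pow(10, 2)), Rational(1, 2)) = Pow(Add(-213, 100), Rational(1, 2)) = Pow(-113, Rational(1, 2)) = Mul(I, Pow(113, Rational(1, 2)))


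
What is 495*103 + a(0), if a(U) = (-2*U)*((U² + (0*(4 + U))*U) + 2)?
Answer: 50985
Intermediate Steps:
a(U) = -2*U*(2 + U²) (a(U) = (-2*U)*((U² + 0*U) + 2) = (-2*U)*((U² + 0) + 2) = (-2*U)*(U² + 2) = (-2*U)*(2 + U²) = -2*U*(2 + U²))
495*103 + a(0) = 495*103 - 2*0*(2 + 0²) = 50985 - 2*0*(2 + 0) = 50985 - 2*0*2 = 50985 + 0 = 50985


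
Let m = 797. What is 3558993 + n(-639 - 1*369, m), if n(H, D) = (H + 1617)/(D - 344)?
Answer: 537408146/151 ≈ 3.5590e+6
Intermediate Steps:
n(H, D) = (1617 + H)/(-344 + D)
3558993 + n(-639 - 1*369, m) = 3558993 + (1617 + (-639 - 1*369))/(-344 + 797) = 3558993 + (1617 + (-639 - 369))/453 = 3558993 + (1617 - 1008)/453 = 3558993 + (1/453)*609 = 3558993 + 203/151 = 537408146/151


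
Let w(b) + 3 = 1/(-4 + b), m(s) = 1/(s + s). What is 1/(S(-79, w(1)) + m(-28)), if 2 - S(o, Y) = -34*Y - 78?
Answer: -168/5603 ≈ -0.029984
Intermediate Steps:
m(s) = 1/(2*s)
w(b) = -3 + 1/(-4 + b)
S(o, Y) = 80 + 34*Y (S(o, Y) = 2 - (-34*Y - 78) = 2 - (-78 - 34*Y) = 2 + (78 + 34*Y) = 80 + 34*Y)
1/(S(-79, w(1)) + m(-28)) = 1/((80 + 34*((13 - 3*1)/(-4 + 1))) + (½)/(-28)) = 1/((80 + 34*((13 - 3)/(-3))) + (½)*(-1/28)) = 1/((80 + 34*(-⅓*10)) - 1/56) = 1/((80 + 34*(-10/3)) - 1/56) = 1/((80 - 340/3) - 1/56) = 1/(-100/3 - 1/56) = 1/(-5603/168) = -168/5603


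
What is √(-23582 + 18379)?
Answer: 11*I*√43 ≈ 72.132*I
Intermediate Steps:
√(-23582 + 18379) = √(-5203) = 11*I*√43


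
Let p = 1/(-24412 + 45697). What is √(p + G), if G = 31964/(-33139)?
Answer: I*√53319266497814735/235121205 ≈ 0.98209*I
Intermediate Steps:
G = -31964/33139 (G = 31964*(-1/33139) = -31964/33139 ≈ -0.96454)
p = 1/21285 ≈ 4.6981e-5
√(p + G) = √(1/21285 - 31964/33139) = √(-680320601/705363615) = I*√53319266497814735/235121205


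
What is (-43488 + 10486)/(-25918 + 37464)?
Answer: -16501/5773 ≈ -2.8583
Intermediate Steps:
(-43488 + 10486)/(-25918 + 37464) = -33002/11546 = -33002*1/11546 = -16501/5773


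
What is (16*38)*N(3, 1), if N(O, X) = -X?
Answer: -608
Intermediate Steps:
(16*38)*N(3, 1) = (16*38)*(-1*1) = 608*(-1) = -608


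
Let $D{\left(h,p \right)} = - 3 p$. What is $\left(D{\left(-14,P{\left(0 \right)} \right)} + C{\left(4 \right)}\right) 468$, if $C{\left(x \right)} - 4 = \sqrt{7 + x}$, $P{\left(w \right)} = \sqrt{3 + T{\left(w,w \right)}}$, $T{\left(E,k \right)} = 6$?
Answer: $-2340 + 468 \sqrt{11} \approx -787.82$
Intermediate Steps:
$P{\left(w \right)} = 3$ ($P{\left(w \right)} = \sqrt{3 + 6} = \sqrt{9} = 3$)
$C{\left(x \right)} = 4 + \sqrt{7 + x}$
$\left(D{\left(-14,P{\left(0 \right)} \right)} + C{\left(4 \right)}\right) 468 = \left(\left(-3\right) 3 + \left(4 + \sqrt{7 + 4}\right)\right) 468 = \left(-9 + \left(4 + \sqrt{11}\right)\right) 468 = \left(-5 + \sqrt{11}\right) 468 = -2340 + 468 \sqrt{11}$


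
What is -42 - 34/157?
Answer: -6628/157 ≈ -42.217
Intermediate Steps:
-42 - 34/157 = -6628/157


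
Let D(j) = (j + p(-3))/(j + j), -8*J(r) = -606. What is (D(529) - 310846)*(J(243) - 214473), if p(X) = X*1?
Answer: 141019594799619/2116 ≈ 6.6644e+10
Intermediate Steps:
J(r) = 303/4 (J(r) = -1/8*(-606) = 303/4)
p(X) = X
D(j) = (-3 + j)/(2*j) (D(j) = (j - 3)/(j + j) = (-3 + j)/((2*j)) = (-3 + j)*(1/(2*j)) = (-3 + j)/(2*j))
(D(529) - 310846)*(J(243) - 214473) = ((1/2)*(-3 + 529)/529 - 310846)*(303/4 - 214473) = ((1/2)*(1/529)*526 - 310846)*(-857589/4) = (263/529 - 310846)*(-857589/4) = -164437271/529*(-857589/4) = 141019594799619/2116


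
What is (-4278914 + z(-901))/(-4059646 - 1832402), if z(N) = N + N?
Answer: 1070179/1473012 ≈ 0.72652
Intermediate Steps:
z(N) = 2*N
(-4278914 + z(-901))/(-4059646 - 1832402) = (-4278914 + 2*(-901))/(-4059646 - 1832402) = (-4278914 - 1802)/(-5892048) = -4280716*(-1/5892048) = 1070179/1473012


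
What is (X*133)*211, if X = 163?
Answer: 4574269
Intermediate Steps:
(X*133)*211 = (163*133)*211 = 21679*211 = 4574269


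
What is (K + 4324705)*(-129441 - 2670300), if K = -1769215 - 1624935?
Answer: -2605312986255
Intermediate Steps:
K = -3394150
(K + 4324705)*(-129441 - 2670300) = (-3394150 + 4324705)*(-129441 - 2670300) = 930555*(-2799741) = -2605312986255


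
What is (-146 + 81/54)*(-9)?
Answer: 2601/2 ≈ 1300.5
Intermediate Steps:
(-146 + 81/54)*(-9) = (-146 + 81*(1/54))*(-9) = (-146 + 3/2)*(-9) = -289/2*(-9) = 2601/2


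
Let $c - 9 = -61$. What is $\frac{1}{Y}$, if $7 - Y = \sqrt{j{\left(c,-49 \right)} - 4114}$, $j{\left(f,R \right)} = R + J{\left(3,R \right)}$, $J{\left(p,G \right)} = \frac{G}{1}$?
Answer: $\frac{7}{4261} + \frac{18 i \sqrt{13}}{4261} \approx 0.0016428 + 0.015231 i$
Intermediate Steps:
$c = -52$ ($c = 9 - 61 = -52$)
$J{\left(p,G \right)} = G$ ($J{\left(p,G \right)} = G 1 = G$)
$j{\left(f,R \right)} = 2 R$ ($j{\left(f,R \right)} = R + R = 2 R$)
$Y = 7 - 18 i \sqrt{13}$ ($Y = 7 - \sqrt{2 \left(-49\right) - 4114} = 7 - \sqrt{-98 - 4114} = 7 - \sqrt{-4212} = 7 - 18 i \sqrt{13} \approx 7.0 - 64.9 i$)
$\frac{1}{Y} = \frac{1}{7 - 18 i \sqrt{13}}$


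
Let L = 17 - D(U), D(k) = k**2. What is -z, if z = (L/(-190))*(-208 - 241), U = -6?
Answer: 449/10 ≈ 44.900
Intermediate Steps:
L = -19 (L = 17 - 1*(-6)**2 = 17 - 1*36 = 17 - 36 = -19)
z = -449/10 (z = (-19/(-190))*(-208 - 241) = -19*(-1/190)*(-449) = (1/10)*(-449) = -449/10 ≈ -44.900)
-z = -1*(-449/10) = 449/10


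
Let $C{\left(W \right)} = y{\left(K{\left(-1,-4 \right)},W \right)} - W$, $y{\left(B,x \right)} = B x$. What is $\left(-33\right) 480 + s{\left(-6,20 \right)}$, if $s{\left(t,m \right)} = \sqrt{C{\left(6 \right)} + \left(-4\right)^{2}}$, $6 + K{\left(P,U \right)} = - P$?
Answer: $-15840 + 2 i \sqrt{5} \approx -15840.0 + 4.4721 i$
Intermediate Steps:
$K{\left(P,U \right)} = -6 - P$
$C{\left(W \right)} = - 6 W$ ($C{\left(W \right)} = \left(-6 - -1\right) W - W = \left(-6 + 1\right) W - W = - 5 W - W = - 6 W$)
$s{\left(t,m \right)} = 2 i \sqrt{5}$ ($s{\left(t,m \right)} = \sqrt{\left(-6\right) 6 + \left(-4\right)^{2}} = \sqrt{-36 + 16} = \sqrt{-20} = 2 i \sqrt{5}$)
$\left(-33\right) 480 + s{\left(-6,20 \right)} = \left(-33\right) 480 + 2 i \sqrt{5} = -15840 + 2 i \sqrt{5}$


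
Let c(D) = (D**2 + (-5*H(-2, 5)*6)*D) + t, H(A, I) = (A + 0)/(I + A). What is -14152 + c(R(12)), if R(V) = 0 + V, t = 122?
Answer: -13646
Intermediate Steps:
H(A, I) = A/(A + I)
R(V) = V
c(D) = 122 + D**2 + 20*D (c(D) = (D**2 + (-(-10)/(-2 + 5)*6)*D) + 122 = (D**2 + (-(-10)/3*6)*D) + 122 = (D**2 + (-5*(-2/3)*6)*D) + 122 = (D**2 + ((10/3)*6)*D) + 122 = (D**2 + 20*D) + 122 = 122 + D**2 + 20*D)
-14152 + c(R(12)) = -14152 + (122 + 12**2 + 20*12) = -14152 + (122 + 144 + 240) = -14152 + 506 = -13646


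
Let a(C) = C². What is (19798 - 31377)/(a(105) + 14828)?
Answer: -11579/25853 ≈ -0.44788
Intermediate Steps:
(19798 - 31377)/(a(105) + 14828) = (19798 - 31377)/(105² + 14828) = -11579/(11025 + 14828) = -11579/25853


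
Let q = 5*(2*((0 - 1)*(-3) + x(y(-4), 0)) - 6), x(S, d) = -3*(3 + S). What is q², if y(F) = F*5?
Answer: 260100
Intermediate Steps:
y(F) = 5*F
x(S, d) = -9 - 3*S
q = 510 (q = 5*(2*((0 - 1)*(-3) + (-9 - 15*(-4))) - 6) = 5*(2*(-1*(-3) + (-9 - 3*(-20))) - 6) = 5*(2*(3 + (-9 + 60)) - 6) = 5*(2*(3 + 51) - 6) = 5*(2*54 - 6) = 5*(108 - 6) = 5*102 = 510)
q² = 510² = 260100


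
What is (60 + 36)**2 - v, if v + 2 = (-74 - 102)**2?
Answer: -21758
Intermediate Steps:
v = 30974 (v = -2 + (-74 - 102)**2 = -2 + (-176)**2 = -2 + 30976 = 30974)
(60 + 36)**2 - v = (60 + 36)**2 - 1*30974 = 96**2 - 30974 = 9216 - 30974 = -21758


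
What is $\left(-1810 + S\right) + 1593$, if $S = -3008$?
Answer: $-3225$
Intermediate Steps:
$\left(-1810 + S\right) + 1593 = \left(-1810 - 3008\right) + 1593 = -4818 + 1593 = -3225$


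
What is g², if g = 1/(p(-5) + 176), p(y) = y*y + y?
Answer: 1/38416 ≈ 2.6031e-5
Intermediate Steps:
p(y) = y + y² (p(y) = y² + y = y + y²)
g = 1/196 (g = 1/(-5*(1 - 5) + 176) = 1/(-5*(-4) + 176) = 1/(20 + 176) = 1/196 ≈ 0.0051020)
g² = (1/196)² = 1/38416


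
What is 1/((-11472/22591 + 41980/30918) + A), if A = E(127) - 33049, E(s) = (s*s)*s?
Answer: 349234269/703823993120288 ≈ 4.9620e-7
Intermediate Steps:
E(s) = s³ (E(s) = s²*s = s³)
A = 2015334 (A = 127³ - 33049 = 2048383 - 33049 = 2015334)
1/((-11472/22591 + 41980/30918) + A) = 1/((-11472/22591 + 41980/30918) + 2015334) = 1/((-11472*1/22591 + 41980*(1/30918)) + 2015334) = 1/((-11472/22591 + 20990/15459) + 2015334) = 1/(296839442/349234269 + 2015334) = 1/(703823993120288/349234269) = 349234269/703823993120288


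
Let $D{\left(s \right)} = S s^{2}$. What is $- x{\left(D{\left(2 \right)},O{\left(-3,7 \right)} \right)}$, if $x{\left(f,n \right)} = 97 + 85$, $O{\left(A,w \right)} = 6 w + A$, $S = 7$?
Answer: $-182$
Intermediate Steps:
$D{\left(s \right)} = 7 s^{2}$
$O{\left(A,w \right)} = A + 6 w$
$x{\left(f,n \right)} = 182$
$- x{\left(D{\left(2 \right)},O{\left(-3,7 \right)} \right)} = \left(-1\right) 182 = -182$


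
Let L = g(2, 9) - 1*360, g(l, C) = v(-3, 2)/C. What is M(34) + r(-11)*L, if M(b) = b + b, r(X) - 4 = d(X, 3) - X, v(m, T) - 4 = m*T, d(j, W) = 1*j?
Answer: -12356/9 ≈ -1372.9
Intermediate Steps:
d(j, W) = j
v(m, T) = 4 + T*m (v(m, T) = 4 + m*T = 4 + T*m)
r(X) = 4 (r(X) = 4 + (X - X) = 4 + 0 = 4)
g(l, C) = -2/C (g(l, C) = (4 + 2*(-3))/C = (4 - 6)/C = -2/C)
M(b) = 2*b
L = -3242/9 (L = -2/9 - 1*360 = -2*⅑ - 360 = -2/9 - 360 = -3242/9 ≈ -360.22)
M(34) + r(-11)*L = 2*34 + 4*(-3242/9) = 68 - 12968/9 = -12356/9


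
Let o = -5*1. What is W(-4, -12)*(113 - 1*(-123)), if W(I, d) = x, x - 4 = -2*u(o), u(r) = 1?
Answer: 472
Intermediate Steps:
o = -5
x = 2 (x = 4 - 2*1 = 4 - 2 = 2)
W(I, d) = 2
W(-4, -12)*(113 - 1*(-123)) = 2*(113 - 1*(-123)) = 2*(113 + 123) = 2*236 = 472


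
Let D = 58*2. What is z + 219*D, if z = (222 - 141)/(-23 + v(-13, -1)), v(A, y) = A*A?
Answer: 3709065/146 ≈ 25405.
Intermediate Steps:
v(A, y) = A²
D = 116
z = 81/146 (z = (222 - 141)/(-23 + (-13)²) = 81/(-23 + 169) = 81/146 ≈ 0.55479)
z + 219*D = 81/146 + 219*116 = 81/146 + 25404 = 3709065/146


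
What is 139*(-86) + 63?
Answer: -11891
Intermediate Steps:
139*(-86) + 63 = -11954 + 63 = -11891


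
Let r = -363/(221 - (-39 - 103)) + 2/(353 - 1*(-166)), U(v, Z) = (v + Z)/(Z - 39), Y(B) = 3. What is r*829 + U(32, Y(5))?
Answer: -5149171/6228 ≈ -826.78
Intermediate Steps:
U(v, Z) = (Z + v)/(-39 + Z)
r = -517/519 (r = -363/(221 - 1*(-142)) + 2/(353 + 166) = -363/(221 + 142) + 2/519 = -363/363 + 2*(1/519) = -363*1/363 + 2/519 = -1 + 2/519 = -517/519 ≈ -0.99615)
r*829 + U(32, Y(5)) = -517/519*829 + (3 + 32)/(-39 + 3) = -428593/519 + 35/(-36) = -428593/519 - 1/36*35 = -428593/519 - 35/36 = -5149171/6228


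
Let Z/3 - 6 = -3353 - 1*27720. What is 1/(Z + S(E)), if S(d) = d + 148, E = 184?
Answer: -1/92869 ≈ -1.0768e-5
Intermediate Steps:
Z = -93201 (Z = 18 + 3*(-3353 - 1*27720) = 18 + 3*(-3353 - 27720) = 18 + 3*(-31073) = 18 - 93219 = -93201)
S(d) = 148 + d
1/(Z + S(E)) = 1/(-93201 + (148 + 184)) = 1/(-93201 + 332) = 1/(-92869) = -1/92869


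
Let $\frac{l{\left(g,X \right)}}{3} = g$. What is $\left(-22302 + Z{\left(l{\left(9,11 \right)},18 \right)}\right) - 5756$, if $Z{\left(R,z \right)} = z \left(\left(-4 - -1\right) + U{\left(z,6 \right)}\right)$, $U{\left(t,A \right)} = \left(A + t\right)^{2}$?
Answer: $-17744$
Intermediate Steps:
$l{\left(g,X \right)} = 3 g$
$Z{\left(R,z \right)} = z \left(-3 + \left(6 + z\right)^{2}\right)$ ($Z{\left(R,z \right)} = z \left(\left(-4 - -1\right) + \left(6 + z\right)^{2}\right) = z \left(\left(-4 + 1\right) + \left(6 + z\right)^{2}\right) = z \left(-3 + \left(6 + z\right)^{2}\right)$)
$\left(-22302 + Z{\left(l{\left(9,11 \right)},18 \right)}\right) - 5756 = \left(-22302 + 18 \left(-3 + \left(6 + 18\right)^{2}\right)\right) - 5756 = \left(-22302 + 18 \left(-3 + 24^{2}\right)\right) - 5756 = \left(-22302 + 18 \left(-3 + 576\right)\right) - 5756 = \left(-22302 + 18 \cdot 573\right) - 5756 = \left(-22302 + 10314\right) - 5756 = -11988 - 5756 = -17744$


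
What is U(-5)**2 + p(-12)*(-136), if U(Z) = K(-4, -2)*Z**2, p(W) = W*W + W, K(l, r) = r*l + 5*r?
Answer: -15452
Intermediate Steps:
K(l, r) = 5*r + l*r (K(l, r) = l*r + 5*r = 5*r + l*r)
p(W) = W + W**2 (p(W) = W**2 + W = W + W**2)
U(Z) = -2*Z**2 (U(Z) = (-2*(5 - 4))*Z**2 = (-2*1)*Z**2 = -2*Z**2)
U(-5)**2 + p(-12)*(-136) = (-2*(-5)**2)**2 - 12*(1 - 12)*(-136) = (-2*25)**2 - 12*(-11)*(-136) = (-50)**2 + 132*(-136) = 2500 - 17952 = -15452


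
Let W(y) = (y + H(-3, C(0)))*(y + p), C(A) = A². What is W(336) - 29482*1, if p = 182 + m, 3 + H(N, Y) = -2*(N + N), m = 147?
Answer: 199943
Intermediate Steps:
H(N, Y) = -3 - 4*N (H(N, Y) = -3 - 2*(N + N) = -3 - 4*N)
p = 329 (p = 182 + 147 = 329)
W(y) = (9 + y)*(329 + y) (W(y) = (y + (-3 - 4*(-3)))*(y + 329) = (y + (-3 + 12))*(329 + y) = (y + 9)*(329 + y) = (9 + y)*(329 + y))
W(336) - 29482*1 = (2961 + 336² + 338*336) - 29482*1 = (2961 + 112896 + 113568) - 29482 = 229425 - 29482 = 199943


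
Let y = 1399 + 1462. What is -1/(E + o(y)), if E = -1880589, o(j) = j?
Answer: 1/1877728 ≈ 5.3256e-7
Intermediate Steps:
y = 2861
-1/(E + o(y)) = -1/(-1880589 + 2861) = -1/(-1877728) = -1*(-1/1877728) = 1/1877728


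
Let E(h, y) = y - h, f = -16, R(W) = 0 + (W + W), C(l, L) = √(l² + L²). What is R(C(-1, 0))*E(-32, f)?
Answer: 32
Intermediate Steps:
C(l, L) = √(L² + l²)
R(W) = 2*W (R(W) = 0 + 2*W = 2*W)
R(C(-1, 0))*E(-32, f) = (2*√(0² + (-1)²))*(-16 - 1*(-32)) = (2*√(0 + 1))*(-16 + 32) = (2*√1)*16 = (2*1)*16 = 2*16 = 32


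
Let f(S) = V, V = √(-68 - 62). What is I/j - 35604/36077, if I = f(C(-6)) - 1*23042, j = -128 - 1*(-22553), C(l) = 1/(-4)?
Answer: -37900138/18814575 + I*√130/22425 ≈ -2.0144 + 0.00050844*I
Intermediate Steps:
C(l) = -¼
j = 22425 (j = -128 + 22553 = 22425)
V = I*√130 (V = √(-130) = I*√130 ≈ 11.402*I)
f(S) = I*√130
I = -23042 + I*√130 (I = I*√130 - 1*23042 = I*√130 - 23042 = -23042 + I*√130 ≈ -23042.0 + 11.402*I)
I/j - 35604/36077 = (-23042 + I*√130)/22425 - 35604/36077 = (-23042 + I*√130)*(1/22425) - 35604*1/36077 = (-23042/22425 + I*√130/22425) - 828/839 = -37900138/18814575 + I*√130/22425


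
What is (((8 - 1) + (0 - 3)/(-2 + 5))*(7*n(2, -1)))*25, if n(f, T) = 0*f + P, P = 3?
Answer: 3150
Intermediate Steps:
n(f, T) = 3 (n(f, T) = 0*f + 3 = 0 + 3 = 3)
(((8 - 1) + (0 - 3)/(-2 + 5))*(7*n(2, -1)))*25 = (((8 - 1) + (0 - 3)/(-2 + 5))*(7*3))*25 = ((7 - 3/3)*21)*25 = ((7 - 3*⅓)*21)*25 = ((7 - 1)*21)*25 = (6*21)*25 = 126*25 = 3150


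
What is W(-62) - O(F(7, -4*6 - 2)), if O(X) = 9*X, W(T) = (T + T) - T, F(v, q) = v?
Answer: -125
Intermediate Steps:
W(T) = T (W(T) = 2*T - T = T)
W(-62) - O(F(7, -4*6 - 2)) = -62 - 9*7 = -62 - 1*63 = -62 - 63 = -125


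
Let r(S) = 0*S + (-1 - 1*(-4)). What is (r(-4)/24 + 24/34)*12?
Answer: 339/34 ≈ 9.9706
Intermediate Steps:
r(S) = 3 (r(S) = 0 + (-1 + 4) = 0 + 3 = 3)
(r(-4)/24 + 24/34)*12 = (3/24 + 24/34)*12 = (3*(1/24) + 24*(1/34))*12 = (⅛ + 12/17)*12 = (113/136)*12 = 339/34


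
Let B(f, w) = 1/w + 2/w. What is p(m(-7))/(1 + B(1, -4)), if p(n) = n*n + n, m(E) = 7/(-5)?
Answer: 56/25 ≈ 2.2400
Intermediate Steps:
B(f, w) = 3/w (B(f, w) = 1/w + 2/w = 3/w)
m(E) = -7/5 (m(E) = 7*(-⅕) = -7/5)
p(n) = n + n² (p(n) = n² + n = n + n²)
p(m(-7))/(1 + B(1, -4)) = (-7*(1 - 7/5)/5)/(1 + 3/(-4)) = (-7/5*(-⅖))/(1 + 3*(-¼)) = (14/25)/(1 - ¾) = (14/25)/(¼) = 4*(14/25) = 56/25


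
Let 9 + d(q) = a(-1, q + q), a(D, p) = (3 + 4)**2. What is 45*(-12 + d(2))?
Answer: 1260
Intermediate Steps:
a(D, p) = 49 (a(D, p) = 7**2 = 49)
d(q) = 40 (d(q) = -9 + 49 = 40)
45*(-12 + d(2)) = 45*(-12 + 40) = 45*28 = 1260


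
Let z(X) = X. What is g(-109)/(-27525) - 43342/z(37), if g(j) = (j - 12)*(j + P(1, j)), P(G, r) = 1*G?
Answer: -397824022/339475 ≈ -1171.9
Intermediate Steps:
P(G, r) = G
g(j) = (1 + j)*(-12 + j) (g(j) = (j - 12)*(j + 1) = (-12 + j)*(1 + j) = (1 + j)*(-12 + j))
g(-109)/(-27525) - 43342/z(37) = (-12 + (-109)**2 - 11*(-109))/(-27525) - 43342/37 = (-12 + 11881 + 1199)*(-1/27525) - 43342*1/37 = 13068*(-1/27525) - 43342/37 = -4356/9175 - 43342/37 = -397824022/339475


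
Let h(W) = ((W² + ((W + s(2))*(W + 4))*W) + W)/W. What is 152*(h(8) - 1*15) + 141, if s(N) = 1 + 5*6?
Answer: 70365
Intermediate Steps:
s(N) = 31 (s(N) = 1 + 30 = 31)
h(W) = (W + W² + W*(4 + W)*(31 + W))/W (h(W) = ((W² + ((W + 31)*(W + 4))*W) + W)/W = ((W² + ((31 + W)*(4 + W))*W) + W)/W = ((W² + ((4 + W)*(31 + W))*W) + W)/W = ((W² + W*(4 + W)*(31 + W)) + W)/W = (W + W² + W*(4 + W)*(31 + W))/W)
152*(h(8) - 1*15) + 141 = 152*((125 + 8² + 36*8) - 1*15) + 141 = 152*((125 + 64 + 288) - 15) + 141 = 152*(477 - 15) + 141 = 152*462 + 141 = 70224 + 141 = 70365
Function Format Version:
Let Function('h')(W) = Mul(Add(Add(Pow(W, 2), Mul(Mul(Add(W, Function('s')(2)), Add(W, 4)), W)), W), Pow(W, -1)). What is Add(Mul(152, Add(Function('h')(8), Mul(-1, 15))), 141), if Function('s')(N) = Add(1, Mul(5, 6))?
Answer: 70365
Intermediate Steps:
Function('s')(N) = 31 (Function('s')(N) = Add(1, 30) = 31)
Function('h')(W) = Mul(Pow(W, -1), Add(W, Pow(W, 2), Mul(W, Add(4, W), Add(31, W)))) (Function('h')(W) = Mul(Add(Add(Pow(W, 2), Mul(Mul(Add(W, 31), Add(W, 4)), W)), W), Pow(W, -1)) = Mul(Add(Add(Pow(W, 2), Mul(Mul(Add(31, W), Add(4, W)), W)), W), Pow(W, -1)) = Mul(Add(Add(Pow(W, 2), Mul(Mul(Add(4, W), Add(31, W)), W)), W), Pow(W, -1)) = Mul(Add(Add(Pow(W, 2), Mul(W, Add(4, W), Add(31, W))), W), Pow(W, -1)) = Mul(Add(W, Pow(W, 2), Mul(W, Add(4, W), Add(31, W))), Pow(W, -1)) = Mul(Pow(W, -1), Add(W, Pow(W, 2), Mul(W, Add(4, W), Add(31, W)))))
Add(Mul(152, Add(Function('h')(8), Mul(-1, 15))), 141) = Add(Mul(152, Add(Add(125, Pow(8, 2), Mul(36, 8)), Mul(-1, 15))), 141) = Add(Mul(152, Add(Add(125, 64, 288), -15)), 141) = Add(Mul(152, Add(477, -15)), 141) = Add(Mul(152, 462), 141) = Add(70224, 141) = 70365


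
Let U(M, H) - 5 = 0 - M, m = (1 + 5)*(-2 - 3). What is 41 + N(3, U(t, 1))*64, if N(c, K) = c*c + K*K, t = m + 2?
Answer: 70313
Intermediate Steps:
m = -30 (m = 6*(-5) = -30)
t = -28 (t = -30 + 2 = -28)
U(M, H) = 5 - M (U(M, H) = 5 + (0 - M) = 5 - M)
N(c, K) = K² + c² (N(c, K) = c² + K² = K² + c²)
41 + N(3, U(t, 1))*64 = 41 + ((5 - 1*(-28))² + 3²)*64 = 41 + ((5 + 28)² + 9)*64 = 41 + (33² + 9)*64 = 41 + (1089 + 9)*64 = 41 + 1098*64 = 41 + 70272 = 70313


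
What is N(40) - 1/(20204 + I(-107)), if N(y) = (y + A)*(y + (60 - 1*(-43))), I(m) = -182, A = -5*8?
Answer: -1/20022 ≈ -4.9945e-5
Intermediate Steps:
A = -40
N(y) = (-40 + y)*(103 + y) (N(y) = (y - 40)*(y + (60 - 1*(-43))) = (-40 + y)*(y + (60 + 43)) = (-40 + y)*(y + 103) = (-40 + y)*(103 + y))
N(40) - 1/(20204 + I(-107)) = (-4120 + 40**2 + 63*40) - 1/(20204 - 182) = (-4120 + 1600 + 2520) - 1/20022 = 0 - 1*1/20022 = 0 - 1/20022 = -1/20022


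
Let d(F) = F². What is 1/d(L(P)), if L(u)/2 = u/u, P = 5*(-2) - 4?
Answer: ¼ ≈ 0.25000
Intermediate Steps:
P = -14 (P = -10 - 4 = -14)
L(u) = 2 (L(u) = 2*(u/u) = 2*1 = 2)
1/d(L(P)) = 1/(2²) = 1/4 = ¼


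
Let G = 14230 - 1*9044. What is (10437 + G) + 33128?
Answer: 48751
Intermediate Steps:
G = 5186 (G = 14230 - 9044 = 5186)
(10437 + G) + 33128 = (10437 + 5186) + 33128 = 15623 + 33128 = 48751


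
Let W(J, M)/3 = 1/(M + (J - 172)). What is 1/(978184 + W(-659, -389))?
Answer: 1220/1193384477 ≈ 1.0223e-6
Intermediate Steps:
W(J, M) = 3/(-172 + J + M) (W(J, M) = 3/(M + (J - 172)) = 3/(M + (-172 + J)) = 3/(-172 + J + M))
1/(978184 + W(-659, -389)) = 1/(978184 + 3/(-172 - 659 - 389)) = 1/(978184 + 3/(-1220)) = 1/(978184 + 3*(-1/1220)) = 1/(978184 - 3/1220) = 1/(1193384477/1220) = 1220/1193384477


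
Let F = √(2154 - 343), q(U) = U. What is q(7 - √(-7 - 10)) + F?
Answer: 7 + √1811 - I*√17 ≈ 49.556 - 4.1231*I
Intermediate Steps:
F = √1811 ≈ 42.556
q(7 - √(-7 - 10)) + F = (7 - √(-7 - 10)) + √1811 = (7 - √(-17)) + √1811 = (7 - I*√17) + √1811 = 7 + √1811 - I*√17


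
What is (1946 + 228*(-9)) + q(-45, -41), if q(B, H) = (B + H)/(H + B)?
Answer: -105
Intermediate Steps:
q(B, H) = 1 (q(B, H) = (B + H)/(B + H) = 1)
(1946 + 228*(-9)) + q(-45, -41) = (1946 + 228*(-9)) + 1 = (1946 - 2052) + 1 = -106 + 1 = -105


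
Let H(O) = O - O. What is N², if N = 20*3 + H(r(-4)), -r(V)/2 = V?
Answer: 3600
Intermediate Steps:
r(V) = -2*V
H(O) = 0
N = 60 (N = 20*3 + 0 = 60 + 0 = 60)
N² = 60² = 3600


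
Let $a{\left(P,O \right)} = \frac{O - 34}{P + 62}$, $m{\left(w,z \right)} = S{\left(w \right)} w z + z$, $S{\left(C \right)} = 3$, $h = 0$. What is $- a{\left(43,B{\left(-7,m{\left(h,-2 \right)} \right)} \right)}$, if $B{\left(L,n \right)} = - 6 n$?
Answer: $\frac{22}{105} \approx 0.20952$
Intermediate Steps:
$m{\left(w,z \right)} = z + 3 w z$ ($m{\left(w,z \right)} = 3 w z + z = z + 3 w z$)
$a{\left(P,O \right)} = \frac{-34 + O}{62 + P}$
$- a{\left(43,B{\left(-7,m{\left(h,-2 \right)} \right)} \right)} = - \frac{-34 - 6 \left(- 2 \left(1 + 3 \cdot 0\right)\right)}{62 + 43} = - \frac{-34 - 6 \left(- 2 \left(1 + 0\right)\right)}{105} = - \frac{-34 - 6 \left(\left(-2\right) 1\right)}{105} = - \frac{-34 - -12}{105} = - \frac{-34 + 12}{105} = - \frac{-22}{105} = \left(-1\right) \left(- \frac{22}{105}\right) = \frac{22}{105}$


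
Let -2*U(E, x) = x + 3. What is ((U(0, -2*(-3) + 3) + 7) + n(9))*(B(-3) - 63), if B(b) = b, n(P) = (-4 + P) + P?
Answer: -990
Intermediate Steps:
n(P) = -4 + 2*P
U(E, x) = -3/2 - x/2 (U(E, x) = -(x + 3)/2 = -(3 + x)/2 = -3/2 - x/2)
((U(0, -2*(-3) + 3) + 7) + n(9))*(B(-3) - 63) = (((-3/2 - (-2*(-3) + 3)/2) + 7) + (-4 + 2*9))*(-3 - 63) = (((-3/2 - (6 + 3)/2) + 7) + (-4 + 18))*(-66) = (((-3/2 - 1/2*9) + 7) + 14)*(-66) = (((-3/2 - 9/2) + 7) + 14)*(-66) = ((-6 + 7) + 14)*(-66) = (1 + 14)*(-66) = 15*(-66) = -990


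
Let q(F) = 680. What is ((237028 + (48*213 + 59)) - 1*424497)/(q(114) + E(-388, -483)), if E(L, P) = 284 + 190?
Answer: -88593/577 ≈ -153.54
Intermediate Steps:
E(L, P) = 474
((237028 + (48*213 + 59)) - 1*424497)/(q(114) + E(-388, -483)) = ((237028 + (48*213 + 59)) - 1*424497)/(680 + 474) = ((237028 + (10224 + 59)) - 424497)/1154 = ((237028 + 10283) - 424497)*(1/1154) = (247311 - 424497)*(1/1154) = -177186*1/1154 = -88593/577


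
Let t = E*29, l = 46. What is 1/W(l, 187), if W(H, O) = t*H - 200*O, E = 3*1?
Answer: -1/33398 ≈ -2.9942e-5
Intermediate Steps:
E = 3
t = 87 (t = 3*29 = 87)
W(H, O) = -200*O + 87*H (W(H, O) = 87*H - 200*O = -200*O + 87*H)
1/W(l, 187) = 1/(-200*187 + 87*46) = 1/(-37400 + 4002) = 1/(-33398) = -1/33398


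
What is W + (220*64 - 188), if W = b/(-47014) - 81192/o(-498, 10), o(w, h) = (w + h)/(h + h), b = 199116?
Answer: 24685491706/1433927 ≈ 17215.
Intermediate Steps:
o(w, h) = (h + w)/(2*h) (o(w, h) = (h + w)/((2*h)) = (h + w)*(1/(2*h)) = (h + w)/(2*h))
W = 4765377822/1433927 (W = 199116/(-47014) - 81192*20/(10 - 498) = 199116*(-1/47014) - 81192/((½)*(⅒)*(-488)) = -99558/23507 - 81192/(-122/5) = -99558/23507 - 81192*(-5/122) = -99558/23507 + 202980/61 = 4765377822/1433927 ≈ 3323.3)
W + (220*64 - 188) = 4765377822/1433927 + (220*64 - 188) = 4765377822/1433927 + (14080 - 188) = 4765377822/1433927 + 13892 = 24685491706/1433927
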